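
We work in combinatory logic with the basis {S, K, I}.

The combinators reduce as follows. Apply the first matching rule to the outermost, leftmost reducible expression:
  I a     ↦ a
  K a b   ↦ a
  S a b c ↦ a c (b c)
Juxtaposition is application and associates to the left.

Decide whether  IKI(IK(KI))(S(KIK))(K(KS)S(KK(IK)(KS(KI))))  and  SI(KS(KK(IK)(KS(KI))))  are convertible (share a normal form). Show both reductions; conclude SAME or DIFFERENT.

Answer: SAME — A ⇓ SIS, B ⇓ SIS

Derivation:
Term A:
  start: IKI(IK(KI))(S(KIK))(K(KS)S(KK(IK)(KS(KI))))
  step 1: KI(IK(KI))(S(KIK))(K(KS)S(KK(IK)(KS(KI))))
  step 2: I(S(KIK))(K(KS)S(KK(IK)(KS(KI))))
  step 3: S(KIK)(K(KS)S(KK(IK)(KS(KI))))
  step 4: SI(K(KS)S(KK(IK)(KS(KI))))
  step 5: SI(KS(KK(IK)(KS(KI))))
  step 6: SIS

Term B:
  start: SI(KS(KK(IK)(KS(KI))))
  step 1: SIS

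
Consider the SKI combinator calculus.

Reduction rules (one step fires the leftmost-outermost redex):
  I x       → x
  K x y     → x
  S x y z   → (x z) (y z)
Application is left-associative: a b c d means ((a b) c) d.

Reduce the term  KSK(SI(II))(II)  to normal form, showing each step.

Answer: normal form = S(SII)I  (in 3 steps)

Working:
  start: KSK(SI(II))(II)
  [1] S(SI(II))(II)
  [2] S(SII)(II)
  [3] S(SII)I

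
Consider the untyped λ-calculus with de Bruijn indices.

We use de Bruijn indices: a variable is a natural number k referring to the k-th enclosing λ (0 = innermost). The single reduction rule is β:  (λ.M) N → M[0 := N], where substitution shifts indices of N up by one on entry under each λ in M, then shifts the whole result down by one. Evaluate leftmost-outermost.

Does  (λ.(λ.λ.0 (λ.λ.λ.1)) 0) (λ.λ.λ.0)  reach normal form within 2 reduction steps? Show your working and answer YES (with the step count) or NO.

  start: (λ.(λ.λ.0 (λ.λ.λ.1)) 0) (λ.λ.λ.0)
  step 1: (λ.λ.0 (λ.λ.λ.1)) (λ.λ.λ.0)
  step 2: λ.0 (λ.λ.λ.1)

Answer: YES — reaches normal form λ.0 (λ.λ.λ.1) in 2 ≤ 2 steps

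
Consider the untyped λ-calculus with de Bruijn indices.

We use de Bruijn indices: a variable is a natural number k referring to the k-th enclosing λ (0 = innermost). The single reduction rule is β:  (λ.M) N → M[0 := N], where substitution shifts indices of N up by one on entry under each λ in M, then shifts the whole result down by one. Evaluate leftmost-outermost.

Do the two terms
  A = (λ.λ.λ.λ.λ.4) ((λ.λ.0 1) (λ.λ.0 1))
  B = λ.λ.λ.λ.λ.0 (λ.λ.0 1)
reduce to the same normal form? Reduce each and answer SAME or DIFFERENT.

Answer: SAME — A ⇓ λ.λ.λ.λ.λ.0 (λ.λ.0 1), B ⇓ λ.λ.λ.λ.λ.0 (λ.λ.0 1)

Working:
Term A:
  start: (λ.λ.λ.λ.λ.4) ((λ.λ.0 1) (λ.λ.0 1))
  step 1: λ.λ.λ.λ.(λ.λ.0 1) (λ.λ.0 1)
  step 2: λ.λ.λ.λ.λ.0 (λ.λ.0 1)

Term B:
  start: λ.λ.λ.λ.λ.0 (λ.λ.0 1)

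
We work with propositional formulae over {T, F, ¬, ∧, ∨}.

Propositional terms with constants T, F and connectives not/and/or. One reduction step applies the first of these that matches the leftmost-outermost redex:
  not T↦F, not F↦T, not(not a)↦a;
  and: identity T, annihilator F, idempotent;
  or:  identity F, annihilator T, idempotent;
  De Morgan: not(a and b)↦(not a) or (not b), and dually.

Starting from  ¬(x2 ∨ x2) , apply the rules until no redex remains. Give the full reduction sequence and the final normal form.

  start: ¬(x2 ∨ x2)
  [1] ¬x2 ∧ ¬x2
  [2] ¬x2

Answer: normal form = ¬x2  (in 2 steps)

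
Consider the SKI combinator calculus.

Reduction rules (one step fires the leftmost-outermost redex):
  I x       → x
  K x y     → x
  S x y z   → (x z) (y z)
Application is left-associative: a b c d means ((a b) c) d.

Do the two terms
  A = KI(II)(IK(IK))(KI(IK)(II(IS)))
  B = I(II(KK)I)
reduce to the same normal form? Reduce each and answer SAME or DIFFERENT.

Answer: SAME — A ⇓ K, B ⇓ K

Reduction:
Term A:
  start: KI(II)(IK(IK))(KI(IK)(II(IS)))
  →1  I(IK(IK))(KI(IK)(II(IS)))
  →2  IK(IK)(KI(IK)(II(IS)))
  →3  K(IK)(KI(IK)(II(IS)))
  →4  IK
  →5  K

Term B:
  start: I(II(KK)I)
  →1  II(KK)I
  →2  I(KK)I
  →3  KKI
  →4  K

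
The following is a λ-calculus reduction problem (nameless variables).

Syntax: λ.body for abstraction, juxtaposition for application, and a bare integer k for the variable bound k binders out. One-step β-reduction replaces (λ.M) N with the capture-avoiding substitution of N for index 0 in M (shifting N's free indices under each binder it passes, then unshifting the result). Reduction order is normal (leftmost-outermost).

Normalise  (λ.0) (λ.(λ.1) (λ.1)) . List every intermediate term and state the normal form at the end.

Answer: normal form = λ.0  (in 2 steps)

Derivation:
  start: (λ.0) (λ.(λ.1) (λ.1))
  [1] λ.(λ.1) (λ.1)
  [2] λ.0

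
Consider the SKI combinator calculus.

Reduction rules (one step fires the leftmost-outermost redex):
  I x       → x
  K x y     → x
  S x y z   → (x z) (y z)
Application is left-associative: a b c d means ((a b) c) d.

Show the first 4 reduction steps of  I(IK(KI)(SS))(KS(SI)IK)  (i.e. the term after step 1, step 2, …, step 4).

Answer: after 4 steps: I

Derivation:
  start: I(IK(KI)(SS))(KS(SI)IK)
  step 1: IK(KI)(SS)(KS(SI)IK)
  step 2: K(KI)(SS)(KS(SI)IK)
  step 3: KI(KS(SI)IK)
  step 4: I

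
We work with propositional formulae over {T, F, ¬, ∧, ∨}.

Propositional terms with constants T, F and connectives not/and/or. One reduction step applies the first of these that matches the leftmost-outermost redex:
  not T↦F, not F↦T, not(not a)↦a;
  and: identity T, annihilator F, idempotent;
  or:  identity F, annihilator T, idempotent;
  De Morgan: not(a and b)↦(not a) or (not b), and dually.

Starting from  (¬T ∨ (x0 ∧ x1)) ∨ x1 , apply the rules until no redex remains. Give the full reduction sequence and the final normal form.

  start: (¬T ∨ (x0 ∧ x1)) ∨ x1
  step 1: (F ∨ (x0 ∧ x1)) ∨ x1
  step 2: (x0 ∧ x1) ∨ x1

Answer: normal form = (x0 ∧ x1) ∨ x1  (in 2 steps)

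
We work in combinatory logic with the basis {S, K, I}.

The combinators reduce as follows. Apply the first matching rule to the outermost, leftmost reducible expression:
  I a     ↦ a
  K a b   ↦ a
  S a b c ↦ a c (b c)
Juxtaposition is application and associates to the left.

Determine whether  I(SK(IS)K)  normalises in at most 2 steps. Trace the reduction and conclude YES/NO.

Answer: NO — after 2 steps the term is KK(ISK), not yet normal

Working:
  start: I(SK(IS)K)
  step 1: SK(IS)K
  step 2: KK(ISK)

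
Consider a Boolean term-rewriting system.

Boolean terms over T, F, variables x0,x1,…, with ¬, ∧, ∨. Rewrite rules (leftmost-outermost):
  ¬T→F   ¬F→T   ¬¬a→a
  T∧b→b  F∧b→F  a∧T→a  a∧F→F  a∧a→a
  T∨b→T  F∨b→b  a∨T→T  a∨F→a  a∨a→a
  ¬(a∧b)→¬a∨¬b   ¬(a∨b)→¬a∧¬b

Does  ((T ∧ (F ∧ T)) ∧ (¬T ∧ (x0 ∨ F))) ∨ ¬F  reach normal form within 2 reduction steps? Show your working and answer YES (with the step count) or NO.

Answer: NO — after 2 steps the term is (F ∧ (¬T ∧ (x0 ∨ F))) ∨ ¬F, not yet normal

Working:
  start: ((T ∧ (F ∧ T)) ∧ (¬T ∧ (x0 ∨ F))) ∨ ¬F
  →1  ((F ∧ T) ∧ (¬T ∧ (x0 ∨ F))) ∨ ¬F
  →2  (F ∧ (¬T ∧ (x0 ∨ F))) ∨ ¬F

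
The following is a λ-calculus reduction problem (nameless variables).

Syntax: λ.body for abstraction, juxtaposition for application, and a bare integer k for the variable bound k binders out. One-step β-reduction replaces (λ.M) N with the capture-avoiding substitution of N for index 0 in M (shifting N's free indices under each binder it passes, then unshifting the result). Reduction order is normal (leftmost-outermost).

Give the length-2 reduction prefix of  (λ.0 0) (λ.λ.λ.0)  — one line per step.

  start: (λ.0 0) (λ.λ.λ.0)
  step 1: (λ.λ.λ.0) (λ.λ.λ.0)
  step 2: λ.λ.0

Answer: after 2 steps: λ.λ.0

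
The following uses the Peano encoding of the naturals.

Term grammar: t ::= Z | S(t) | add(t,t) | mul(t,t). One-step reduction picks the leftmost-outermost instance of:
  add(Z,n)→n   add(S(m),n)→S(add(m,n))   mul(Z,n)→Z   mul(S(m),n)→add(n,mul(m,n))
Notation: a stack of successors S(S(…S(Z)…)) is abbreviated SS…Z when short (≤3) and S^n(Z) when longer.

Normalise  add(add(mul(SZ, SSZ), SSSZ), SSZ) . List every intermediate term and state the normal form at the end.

  start: add(add(mul(SZ, SSZ), SSSZ), SSZ)
  step 1: add(add(add(SSZ, mul(Z, SSZ)), SSSZ), SSZ)
  step 2: add(add(S(add(SZ, mul(Z, SSZ))), SSSZ), SSZ)
  step 3: add(S(add(add(SZ, mul(Z, SSZ)), SSSZ)), SSZ)
  step 4: S(add(add(add(SZ, mul(Z, SSZ)), SSSZ), SSZ))
  step 5: S(add(add(S(add(Z, mul(Z, SSZ))), SSSZ), SSZ))
  step 6: S(add(S(add(add(Z, mul(Z, SSZ)), SSSZ)), SSZ))
  step 7: S(S(add(add(add(Z, mul(Z, SSZ)), SSSZ), SSZ)))
  step 8: S(S(add(add(mul(Z, SSZ), SSSZ), SSZ)))
  step 9: S(S(add(add(Z, SSSZ), SSZ)))
  step 10: S(S(add(SSSZ, SSZ)))
  step 11: S(S(S(add(SSZ, SSZ))))
  step 12: S(S(S(S(add(SZ, SSZ)))))
  step 13: S(S(S(S(S(add(Z, SSZ))))))
  step 14: S^7(Z)

Answer: normal form = S^7(Z)  (in 14 steps)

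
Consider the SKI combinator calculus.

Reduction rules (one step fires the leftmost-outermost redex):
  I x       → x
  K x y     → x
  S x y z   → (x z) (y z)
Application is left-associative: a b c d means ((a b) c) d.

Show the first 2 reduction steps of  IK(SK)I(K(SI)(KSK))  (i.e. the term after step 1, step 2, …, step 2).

  start: IK(SK)I(K(SI)(KSK))
  [1] K(SK)I(K(SI)(KSK))
  [2] SK(K(SI)(KSK))

Answer: after 2 steps: SK(K(SI)(KSK))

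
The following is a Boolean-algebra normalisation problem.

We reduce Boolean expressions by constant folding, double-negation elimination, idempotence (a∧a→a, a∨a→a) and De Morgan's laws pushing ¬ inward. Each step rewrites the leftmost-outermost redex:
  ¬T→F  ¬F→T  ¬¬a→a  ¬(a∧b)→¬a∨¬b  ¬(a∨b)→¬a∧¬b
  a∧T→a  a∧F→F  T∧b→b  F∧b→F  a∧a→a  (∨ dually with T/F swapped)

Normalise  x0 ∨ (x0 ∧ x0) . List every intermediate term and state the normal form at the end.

Answer: normal form = x0  (in 2 steps)

Working:
  start: x0 ∨ (x0 ∧ x0)
  →1  x0 ∨ x0
  →2  x0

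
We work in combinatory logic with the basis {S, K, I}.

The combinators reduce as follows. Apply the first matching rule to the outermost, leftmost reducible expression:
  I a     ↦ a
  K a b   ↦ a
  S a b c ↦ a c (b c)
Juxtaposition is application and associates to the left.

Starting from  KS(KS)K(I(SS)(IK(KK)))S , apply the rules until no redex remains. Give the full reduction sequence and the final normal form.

Answer: normal form = S  (in 3 steps)

Working:
  start: KS(KS)K(I(SS)(IK(KK)))S
  step 1: SK(I(SS)(IK(KK)))S
  step 2: KS(I(SS)(IK(KK))S)
  step 3: S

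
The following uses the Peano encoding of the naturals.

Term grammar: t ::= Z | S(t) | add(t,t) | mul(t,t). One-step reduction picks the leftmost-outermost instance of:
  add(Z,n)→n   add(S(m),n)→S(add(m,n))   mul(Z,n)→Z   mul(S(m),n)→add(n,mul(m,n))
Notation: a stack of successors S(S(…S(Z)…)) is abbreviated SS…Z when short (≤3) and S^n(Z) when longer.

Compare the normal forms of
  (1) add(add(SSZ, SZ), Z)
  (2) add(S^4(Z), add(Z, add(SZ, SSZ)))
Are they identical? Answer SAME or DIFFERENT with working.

Term A:
  start: add(add(SSZ, SZ), Z)
  step 1: add(S(add(SZ, SZ)), Z)
  step 2: S(add(add(SZ, SZ), Z))
  step 3: S(add(S(add(Z, SZ)), Z))
  step 4: S(S(add(add(Z, SZ), Z)))
  step 5: S(S(add(SZ, Z)))
  step 6: S(S(S(add(Z, Z))))
  step 7: SSSZ

Term B:
  start: add(S^4(Z), add(Z, add(SZ, SSZ)))
  step 1: S(add(SSSZ, add(Z, add(SZ, SSZ))))
  step 2: S(S(add(SSZ, add(Z, add(SZ, SSZ)))))
  step 3: S(S(S(add(SZ, add(Z, add(SZ, SSZ))))))
  step 4: S(S(S(S(add(Z, add(Z, add(SZ, SSZ)))))))
  step 5: S(S(S(S(add(Z, add(SZ, SSZ))))))
  step 6: S(S(S(S(add(SZ, SSZ)))))
  step 7: S(S(S(S(S(add(Z, SSZ))))))
  step 8: S^7(Z)

Answer: DIFFERENT — A ⇓ SSSZ, B ⇓ S^7(Z)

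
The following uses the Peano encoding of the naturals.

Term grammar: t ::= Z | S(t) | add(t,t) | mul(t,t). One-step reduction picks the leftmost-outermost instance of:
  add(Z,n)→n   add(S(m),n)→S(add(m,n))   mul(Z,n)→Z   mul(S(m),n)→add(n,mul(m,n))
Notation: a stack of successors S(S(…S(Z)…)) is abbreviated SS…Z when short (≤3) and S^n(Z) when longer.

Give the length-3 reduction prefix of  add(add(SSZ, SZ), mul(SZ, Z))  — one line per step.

Answer: after 3 steps: S(add(S(add(Z, SZ)), mul(SZ, Z)))

Reduction:
  start: add(add(SSZ, SZ), mul(SZ, Z))
  →1  add(S(add(SZ, SZ)), mul(SZ, Z))
  →2  S(add(add(SZ, SZ), mul(SZ, Z)))
  →3  S(add(S(add(Z, SZ)), mul(SZ, Z)))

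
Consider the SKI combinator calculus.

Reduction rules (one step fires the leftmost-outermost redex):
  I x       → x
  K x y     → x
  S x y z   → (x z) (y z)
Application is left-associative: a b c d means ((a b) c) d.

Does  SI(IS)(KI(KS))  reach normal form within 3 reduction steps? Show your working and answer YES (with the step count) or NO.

  start: SI(IS)(KI(KS))
  step 1: I(KI(KS))(IS(KI(KS)))
  step 2: KI(KS)(IS(KI(KS)))
  step 3: I(IS(KI(KS)))

Answer: NO — after 3 steps the term is I(IS(KI(KS))), not yet normal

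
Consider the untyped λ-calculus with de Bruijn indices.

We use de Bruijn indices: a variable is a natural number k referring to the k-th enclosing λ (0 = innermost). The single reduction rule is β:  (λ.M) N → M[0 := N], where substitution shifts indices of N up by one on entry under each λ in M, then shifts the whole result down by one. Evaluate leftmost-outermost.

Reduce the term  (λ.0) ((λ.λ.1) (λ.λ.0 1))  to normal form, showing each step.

  start: (λ.0) ((λ.λ.1) (λ.λ.0 1))
  step 1: (λ.λ.1) (λ.λ.0 1)
  step 2: λ.λ.λ.0 1

Answer: normal form = λ.λ.λ.0 1  (in 2 steps)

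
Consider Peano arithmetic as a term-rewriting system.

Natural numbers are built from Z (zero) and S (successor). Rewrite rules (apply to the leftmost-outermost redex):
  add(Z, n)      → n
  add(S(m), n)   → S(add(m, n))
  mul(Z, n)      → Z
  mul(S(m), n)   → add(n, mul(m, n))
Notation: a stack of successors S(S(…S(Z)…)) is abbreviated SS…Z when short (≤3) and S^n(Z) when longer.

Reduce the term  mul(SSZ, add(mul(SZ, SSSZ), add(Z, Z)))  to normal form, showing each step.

  start: mul(SSZ, add(mul(SZ, SSSZ), add(Z, Z)))
  step 1: add(add(mul(SZ, SSSZ), add(Z, Z)), mul(SZ, add(mul(SZ, SSSZ), add(Z, Z))))
  step 2: add(add(add(SSSZ, mul(Z, SSSZ)), add(Z, Z)), mul(SZ, add(mul(SZ, SSSZ), add(Z, Z))))
  step 3: add(add(S(add(SSZ, mul(Z, SSSZ))), add(Z, Z)), mul(SZ, add(mul(SZ, SSSZ), add(Z, Z))))
  step 4: add(S(add(add(SSZ, mul(Z, SSSZ)), add(Z, Z))), mul(SZ, add(mul(SZ, SSSZ), add(Z, Z))))
  step 5: S(add(add(add(SSZ, mul(Z, SSSZ)), add(Z, Z)), mul(SZ, add(mul(SZ, SSSZ), add(Z, Z)))))
  step 6: S(add(add(S(add(SZ, mul(Z, SSSZ))), add(Z, Z)), mul(SZ, add(mul(SZ, SSSZ), add(Z, Z)))))
  step 7: S(add(S(add(add(SZ, mul(Z, SSSZ)), add(Z, Z))), mul(SZ, add(mul(SZ, SSSZ), add(Z, Z)))))
  step 8: S(S(add(add(add(SZ, mul(Z, SSSZ)), add(Z, Z)), mul(SZ, add(mul(SZ, SSSZ), add(Z, Z))))))
  step 9: S(S(add(add(S(add(Z, mul(Z, SSSZ))), add(Z, Z)), mul(SZ, add(mul(SZ, SSSZ), add(Z, Z))))))
  step 10: S(S(add(S(add(add(Z, mul(Z, SSSZ)), add(Z, Z))), mul(SZ, add(mul(SZ, SSSZ), add(Z, Z))))))
  step 11: S(S(S(add(add(add(Z, mul(Z, SSSZ)), add(Z, Z)), mul(SZ, add(mul(SZ, SSSZ), add(Z, Z)))))))
  step 12: S(S(S(add(add(mul(Z, SSSZ), add(Z, Z)), mul(SZ, add(mul(SZ, SSSZ), add(Z, Z)))))))
  step 13: S(S(S(add(add(Z, add(Z, Z)), mul(SZ, add(mul(SZ, SSSZ), add(Z, Z)))))))
  step 14: S(S(S(add(add(Z, Z), mul(SZ, add(mul(SZ, SSSZ), add(Z, Z)))))))
  step 15: S(S(S(add(Z, mul(SZ, add(mul(SZ, SSSZ), add(Z, Z)))))))
  step 16: S(S(S(mul(SZ, add(mul(SZ, SSSZ), add(Z, Z))))))
  step 17: S(S(S(add(add(mul(SZ, SSSZ), add(Z, Z)), mul(Z, add(mul(SZ, SSSZ), add(Z, Z)))))))
  step 18: S(S(S(add(add(add(SSSZ, mul(Z, SSSZ)), add(Z, Z)), mul(Z, add(mul(SZ, SSSZ), add(Z, Z)))))))
  step 19: S(S(S(add(add(S(add(SSZ, mul(Z, SSSZ))), add(Z, Z)), mul(Z, add(mul(SZ, SSSZ), add(Z, Z)))))))
  step 20: S(S(S(add(S(add(add(SSZ, mul(Z, SSSZ)), add(Z, Z))), mul(Z, add(mul(SZ, SSSZ), add(Z, Z)))))))
  step 21: S(S(S(S(add(add(add(SSZ, mul(Z, SSSZ)), add(Z, Z)), mul(Z, add(mul(SZ, SSSZ), add(Z, Z))))))))
  step 22: S(S(S(S(add(add(S(add(SZ, mul(Z, SSSZ))), add(Z, Z)), mul(Z, add(mul(SZ, SSSZ), add(Z, Z))))))))
  step 23: S(S(S(S(add(S(add(add(SZ, mul(Z, SSSZ)), add(Z, Z))), mul(Z, add(mul(SZ, SSSZ), add(Z, Z))))))))
  step 24: S(S(S(S(S(add(add(add(SZ, mul(Z, SSSZ)), add(Z, Z)), mul(Z, add(mul(SZ, SSSZ), add(Z, Z)))))))))
  step 25: S(S(S(S(S(add(add(S(add(Z, mul(Z, SSSZ))), add(Z, Z)), mul(Z, add(mul(SZ, SSSZ), add(Z, Z)))))))))
  step 26: S(S(S(S(S(add(S(add(add(Z, mul(Z, SSSZ)), add(Z, Z))), mul(Z, add(mul(SZ, SSSZ), add(Z, Z)))))))))
  step 27: S(S(S(S(S(S(add(add(add(Z, mul(Z, SSSZ)), add(Z, Z)), mul(Z, add(mul(SZ, SSSZ), add(Z, Z))))))))))
  step 28: S(S(S(S(S(S(add(add(mul(Z, SSSZ), add(Z, Z)), mul(Z, add(mul(SZ, SSSZ), add(Z, Z))))))))))
  step 29: S(S(S(S(S(S(add(add(Z, add(Z, Z)), mul(Z, add(mul(SZ, SSSZ), add(Z, Z))))))))))
  step 30: S(S(S(S(S(S(add(add(Z, Z), mul(Z, add(mul(SZ, SSSZ), add(Z, Z))))))))))
  step 31: S(S(S(S(S(S(add(Z, mul(Z, add(mul(SZ, SSSZ), add(Z, Z))))))))))
  step 32: S(S(S(S(S(S(mul(Z, add(mul(SZ, SSSZ), add(Z, Z)))))))))
  step 33: S^6(Z)

Answer: normal form = S^6(Z)  (in 33 steps)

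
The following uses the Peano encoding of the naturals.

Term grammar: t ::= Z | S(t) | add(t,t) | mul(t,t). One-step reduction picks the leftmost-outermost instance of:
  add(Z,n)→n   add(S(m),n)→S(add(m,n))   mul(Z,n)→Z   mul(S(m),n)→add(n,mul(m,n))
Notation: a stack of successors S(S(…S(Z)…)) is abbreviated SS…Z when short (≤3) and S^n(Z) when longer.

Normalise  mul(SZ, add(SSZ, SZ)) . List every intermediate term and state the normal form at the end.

  start: mul(SZ, add(SSZ, SZ))
  step 1: add(add(SSZ, SZ), mul(Z, add(SSZ, SZ)))
  step 2: add(S(add(SZ, SZ)), mul(Z, add(SSZ, SZ)))
  step 3: S(add(add(SZ, SZ), mul(Z, add(SSZ, SZ))))
  step 4: S(add(S(add(Z, SZ)), mul(Z, add(SSZ, SZ))))
  step 5: S(S(add(add(Z, SZ), mul(Z, add(SSZ, SZ)))))
  step 6: S(S(add(SZ, mul(Z, add(SSZ, SZ)))))
  step 7: S(S(S(add(Z, mul(Z, add(SSZ, SZ))))))
  step 8: S(S(S(mul(Z, add(SSZ, SZ)))))
  step 9: SSSZ

Answer: normal form = SSSZ  (in 9 steps)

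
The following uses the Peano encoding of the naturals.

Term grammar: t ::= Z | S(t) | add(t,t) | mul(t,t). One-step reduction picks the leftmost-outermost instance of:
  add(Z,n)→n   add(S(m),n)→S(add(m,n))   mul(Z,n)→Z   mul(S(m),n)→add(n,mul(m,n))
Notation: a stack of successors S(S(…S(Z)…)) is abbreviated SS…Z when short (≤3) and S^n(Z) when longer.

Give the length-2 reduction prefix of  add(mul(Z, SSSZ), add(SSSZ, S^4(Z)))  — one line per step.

Answer: after 2 steps: add(SSSZ, S^4(Z))

Reduction:
  start: add(mul(Z, SSSZ), add(SSSZ, S^4(Z)))
  step 1: add(Z, add(SSSZ, S^4(Z)))
  step 2: add(SSSZ, S^4(Z))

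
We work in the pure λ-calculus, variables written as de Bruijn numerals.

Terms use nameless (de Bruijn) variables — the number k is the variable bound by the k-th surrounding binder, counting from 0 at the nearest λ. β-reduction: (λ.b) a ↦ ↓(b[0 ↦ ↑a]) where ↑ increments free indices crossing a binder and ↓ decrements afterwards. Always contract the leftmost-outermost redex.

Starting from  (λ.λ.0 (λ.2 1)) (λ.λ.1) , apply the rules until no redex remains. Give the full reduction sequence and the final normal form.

  start: (λ.λ.0 (λ.2 1)) (λ.λ.1)
  [1] λ.0 (λ.(λ.λ.1) 1)
  [2] λ.0 (λ.λ.2)

Answer: normal form = λ.0 (λ.λ.2)  (in 2 steps)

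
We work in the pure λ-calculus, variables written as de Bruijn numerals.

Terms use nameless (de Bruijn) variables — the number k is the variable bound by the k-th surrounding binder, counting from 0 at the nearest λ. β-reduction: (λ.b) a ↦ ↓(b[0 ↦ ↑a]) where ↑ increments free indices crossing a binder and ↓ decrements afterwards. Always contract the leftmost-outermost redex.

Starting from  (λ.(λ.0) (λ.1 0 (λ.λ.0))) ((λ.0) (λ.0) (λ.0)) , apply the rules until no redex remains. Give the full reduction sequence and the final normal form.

  start: (λ.(λ.0) (λ.1 0 (λ.λ.0))) ((λ.0) (λ.0) (λ.0))
  step 1: (λ.0) (λ.(λ.0) (λ.0) (λ.0) 0 (λ.λ.0))
  step 2: λ.(λ.0) (λ.0) (λ.0) 0 (λ.λ.0)
  step 3: λ.(λ.0) (λ.0) 0 (λ.λ.0)
  step 4: λ.(λ.0) 0 (λ.λ.0)
  step 5: λ.0 (λ.λ.0)

Answer: normal form = λ.0 (λ.λ.0)  (in 5 steps)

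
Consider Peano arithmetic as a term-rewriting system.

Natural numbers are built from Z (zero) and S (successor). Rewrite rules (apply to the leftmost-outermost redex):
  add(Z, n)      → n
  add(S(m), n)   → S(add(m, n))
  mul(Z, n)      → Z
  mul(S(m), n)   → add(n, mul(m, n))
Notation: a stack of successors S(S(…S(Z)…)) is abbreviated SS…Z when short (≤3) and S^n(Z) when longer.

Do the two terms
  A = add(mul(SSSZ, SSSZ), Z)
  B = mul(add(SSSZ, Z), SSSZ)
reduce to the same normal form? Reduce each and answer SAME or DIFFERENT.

Answer: SAME — A ⇓ S^9(Z), B ⇓ S^9(Z)

Derivation:
Term A:
  start: add(mul(SSSZ, SSSZ), Z)
  step 1: add(add(SSSZ, mul(SSZ, SSSZ)), Z)
  step 2: add(S(add(SSZ, mul(SSZ, SSSZ))), Z)
  step 3: S(add(add(SSZ, mul(SSZ, SSSZ)), Z))
  step 4: S(add(S(add(SZ, mul(SSZ, SSSZ))), Z))
  step 5: S(S(add(add(SZ, mul(SSZ, SSSZ)), Z)))
  step 6: S(S(add(S(add(Z, mul(SSZ, SSSZ))), Z)))
  step 7: S(S(S(add(add(Z, mul(SSZ, SSSZ)), Z))))
  step 8: S(S(S(add(mul(SSZ, SSSZ), Z))))
  step 9: S(S(S(add(add(SSSZ, mul(SZ, SSSZ)), Z))))
  step 10: S(S(S(add(S(add(SSZ, mul(SZ, SSSZ))), Z))))
  step 11: S(S(S(S(add(add(SSZ, mul(SZ, SSSZ)), Z)))))
  step 12: S(S(S(S(add(S(add(SZ, mul(SZ, SSSZ))), Z)))))
  step 13: S(S(S(S(S(add(add(SZ, mul(SZ, SSSZ)), Z))))))
  step 14: S(S(S(S(S(add(S(add(Z, mul(SZ, SSSZ))), Z))))))
  step 15: S(S(S(S(S(S(add(add(Z, mul(SZ, SSSZ)), Z)))))))
  step 16: S(S(S(S(S(S(add(mul(SZ, SSSZ), Z)))))))
  step 17: S(S(S(S(S(S(add(add(SSSZ, mul(Z, SSSZ)), Z)))))))
  step 18: S(S(S(S(S(S(add(S(add(SSZ, mul(Z, SSSZ))), Z)))))))
  step 19: S(S(S(S(S(S(S(add(add(SSZ, mul(Z, SSSZ)), Z))))))))
  step 20: S(S(S(S(S(S(S(add(S(add(SZ, mul(Z, SSSZ))), Z))))))))
  step 21: S(S(S(S(S(S(S(S(add(add(SZ, mul(Z, SSSZ)), Z)))))))))
  step 22: S(S(S(S(S(S(S(S(add(S(add(Z, mul(Z, SSSZ))), Z)))))))))
  step 23: S(S(S(S(S(S(S(S(S(add(add(Z, mul(Z, SSSZ)), Z))))))))))
  step 24: S(S(S(S(S(S(S(S(S(add(mul(Z, SSSZ), Z))))))))))
  step 25: S(S(S(S(S(S(S(S(S(add(Z, Z))))))))))
  step 26: S^9(Z)

Term B:
  start: mul(add(SSSZ, Z), SSSZ)
  step 1: mul(S(add(SSZ, Z)), SSSZ)
  step 2: add(SSSZ, mul(add(SSZ, Z), SSSZ))
  step 3: S(add(SSZ, mul(add(SSZ, Z), SSSZ)))
  step 4: S(S(add(SZ, mul(add(SSZ, Z), SSSZ))))
  step 5: S(S(S(add(Z, mul(add(SSZ, Z), SSSZ)))))
  step 6: S(S(S(mul(add(SSZ, Z), SSSZ))))
  step 7: S(S(S(mul(S(add(SZ, Z)), SSSZ))))
  step 8: S(S(S(add(SSSZ, mul(add(SZ, Z), SSSZ)))))
  step 9: S(S(S(S(add(SSZ, mul(add(SZ, Z), SSSZ))))))
  step 10: S(S(S(S(S(add(SZ, mul(add(SZ, Z), SSSZ)))))))
  step 11: S(S(S(S(S(S(add(Z, mul(add(SZ, Z), SSSZ))))))))
  step 12: S(S(S(S(S(S(mul(add(SZ, Z), SSSZ)))))))
  step 13: S(S(S(S(S(S(mul(S(add(Z, Z)), SSSZ)))))))
  step 14: S(S(S(S(S(S(add(SSSZ, mul(add(Z, Z), SSSZ))))))))
  step 15: S(S(S(S(S(S(S(add(SSZ, mul(add(Z, Z), SSSZ)))))))))
  step 16: S(S(S(S(S(S(S(S(add(SZ, mul(add(Z, Z), SSSZ))))))))))
  step 17: S(S(S(S(S(S(S(S(S(add(Z, mul(add(Z, Z), SSSZ)))))))))))
  step 18: S(S(S(S(S(S(S(S(S(mul(add(Z, Z), SSSZ))))))))))
  step 19: S(S(S(S(S(S(S(S(S(mul(Z, SSSZ))))))))))
  step 20: S^9(Z)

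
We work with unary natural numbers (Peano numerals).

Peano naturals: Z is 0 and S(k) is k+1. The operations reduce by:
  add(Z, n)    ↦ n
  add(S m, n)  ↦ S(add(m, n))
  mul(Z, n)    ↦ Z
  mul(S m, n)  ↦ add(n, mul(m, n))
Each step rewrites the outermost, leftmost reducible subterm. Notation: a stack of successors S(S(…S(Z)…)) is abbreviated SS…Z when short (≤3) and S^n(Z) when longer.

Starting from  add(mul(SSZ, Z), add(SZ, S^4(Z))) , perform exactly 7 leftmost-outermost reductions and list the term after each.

Answer: after 7 steps: S(add(Z, S^4(Z)))

Derivation:
  start: add(mul(SSZ, Z), add(SZ, S^4(Z)))
  →1  add(add(Z, mul(SZ, Z)), add(SZ, S^4(Z)))
  →2  add(mul(SZ, Z), add(SZ, S^4(Z)))
  →3  add(add(Z, mul(Z, Z)), add(SZ, S^4(Z)))
  →4  add(mul(Z, Z), add(SZ, S^4(Z)))
  →5  add(Z, add(SZ, S^4(Z)))
  →6  add(SZ, S^4(Z))
  →7  S(add(Z, S^4(Z)))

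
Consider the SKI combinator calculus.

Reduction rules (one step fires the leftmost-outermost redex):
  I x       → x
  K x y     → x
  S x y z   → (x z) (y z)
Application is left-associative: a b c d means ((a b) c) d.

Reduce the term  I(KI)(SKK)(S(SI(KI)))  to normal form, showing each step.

  start: I(KI)(SKK)(S(SI(KI)))
  step 1: KI(SKK)(S(SI(KI)))
  step 2: I(S(SI(KI)))
  step 3: S(SI(KI))

Answer: normal form = S(SI(KI))  (in 3 steps)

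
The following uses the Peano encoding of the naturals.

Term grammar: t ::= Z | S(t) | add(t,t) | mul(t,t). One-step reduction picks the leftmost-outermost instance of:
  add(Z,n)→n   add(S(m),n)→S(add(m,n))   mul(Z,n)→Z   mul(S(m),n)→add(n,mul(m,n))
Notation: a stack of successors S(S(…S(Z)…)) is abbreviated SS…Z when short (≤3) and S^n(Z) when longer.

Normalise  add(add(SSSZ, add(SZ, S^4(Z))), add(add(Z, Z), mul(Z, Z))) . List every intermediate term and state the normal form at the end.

Answer: normal form = S^8(Z)  (in 18 steps)

Derivation:
  start: add(add(SSSZ, add(SZ, S^4(Z))), add(add(Z, Z), mul(Z, Z)))
  [1] add(S(add(SSZ, add(SZ, S^4(Z)))), add(add(Z, Z), mul(Z, Z)))
  [2] S(add(add(SSZ, add(SZ, S^4(Z))), add(add(Z, Z), mul(Z, Z))))
  [3] S(add(S(add(SZ, add(SZ, S^4(Z)))), add(add(Z, Z), mul(Z, Z))))
  [4] S(S(add(add(SZ, add(SZ, S^4(Z))), add(add(Z, Z), mul(Z, Z)))))
  [5] S(S(add(S(add(Z, add(SZ, S^4(Z)))), add(add(Z, Z), mul(Z, Z)))))
  [6] S(S(S(add(add(Z, add(SZ, S^4(Z))), add(add(Z, Z), mul(Z, Z))))))
  [7] S(S(S(add(add(SZ, S^4(Z)), add(add(Z, Z), mul(Z, Z))))))
  [8] S(S(S(add(S(add(Z, S^4(Z))), add(add(Z, Z), mul(Z, Z))))))
  [9] S(S(S(S(add(add(Z, S^4(Z)), add(add(Z, Z), mul(Z, Z)))))))
  [10] S(S(S(S(add(S^4(Z), add(add(Z, Z), mul(Z, Z)))))))
  [11] S(S(S(S(S(add(SSSZ, add(add(Z, Z), mul(Z, Z))))))))
  [12] S(S(S(S(S(S(add(SSZ, add(add(Z, Z), mul(Z, Z)))))))))
  [13] S(S(S(S(S(S(S(add(SZ, add(add(Z, Z), mul(Z, Z))))))))))
  [14] S(S(S(S(S(S(S(S(add(Z, add(add(Z, Z), mul(Z, Z)))))))))))
  [15] S(S(S(S(S(S(S(S(add(add(Z, Z), mul(Z, Z))))))))))
  [16] S(S(S(S(S(S(S(S(add(Z, mul(Z, Z))))))))))
  [17] S(S(S(S(S(S(S(S(mul(Z, Z)))))))))
  [18] S^8(Z)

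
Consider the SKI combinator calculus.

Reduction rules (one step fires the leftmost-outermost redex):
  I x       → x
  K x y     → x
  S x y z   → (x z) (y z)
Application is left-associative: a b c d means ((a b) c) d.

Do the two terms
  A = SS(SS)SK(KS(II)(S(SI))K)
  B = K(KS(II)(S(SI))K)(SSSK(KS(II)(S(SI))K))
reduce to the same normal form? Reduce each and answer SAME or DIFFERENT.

Answer: SAME — A ⇓ S(S(SI))K, B ⇓ S(S(SI))K

Reduction:
Term A:
  start: SS(SS)SK(KS(II)(S(SI))K)
  [1] SS(SSS)K(KS(II)(S(SI))K)
  [2] SK(SSSK)(KS(II)(S(SI))K)
  [3] K(KS(II)(S(SI))K)(SSSK(KS(II)(S(SI))K))
  [4] KS(II)(S(SI))K
  [5] S(S(SI))K

Term B:
  start: K(KS(II)(S(SI))K)(SSSK(KS(II)(S(SI))K))
  [1] KS(II)(S(SI))K
  [2] S(S(SI))K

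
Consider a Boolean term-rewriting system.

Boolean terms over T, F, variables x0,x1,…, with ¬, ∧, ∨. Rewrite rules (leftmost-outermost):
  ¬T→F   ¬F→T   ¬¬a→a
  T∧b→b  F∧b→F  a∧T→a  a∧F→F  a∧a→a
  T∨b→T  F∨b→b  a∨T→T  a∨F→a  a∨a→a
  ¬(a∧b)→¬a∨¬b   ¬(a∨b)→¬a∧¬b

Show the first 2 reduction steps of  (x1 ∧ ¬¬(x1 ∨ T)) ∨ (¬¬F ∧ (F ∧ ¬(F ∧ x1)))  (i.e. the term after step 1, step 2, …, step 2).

  start: (x1 ∧ ¬¬(x1 ∨ T)) ∨ (¬¬F ∧ (F ∧ ¬(F ∧ x1)))
  step 1: (x1 ∧ (x1 ∨ T)) ∨ (¬¬F ∧ (F ∧ ¬(F ∧ x1)))
  step 2: (x1 ∧ T) ∨ (¬¬F ∧ (F ∧ ¬(F ∧ x1)))

Answer: after 2 steps: (x1 ∧ T) ∨ (¬¬F ∧ (F ∧ ¬(F ∧ x1)))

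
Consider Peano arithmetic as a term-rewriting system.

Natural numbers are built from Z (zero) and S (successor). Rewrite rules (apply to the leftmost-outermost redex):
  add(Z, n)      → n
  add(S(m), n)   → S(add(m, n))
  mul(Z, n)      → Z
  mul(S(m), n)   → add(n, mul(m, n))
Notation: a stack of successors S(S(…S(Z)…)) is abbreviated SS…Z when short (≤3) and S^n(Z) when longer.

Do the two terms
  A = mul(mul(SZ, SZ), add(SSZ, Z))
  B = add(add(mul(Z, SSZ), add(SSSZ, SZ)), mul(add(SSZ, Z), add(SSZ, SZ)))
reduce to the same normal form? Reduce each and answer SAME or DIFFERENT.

Term A:
  start: mul(mul(SZ, SZ), add(SSZ, Z))
  →1  mul(add(SZ, mul(Z, SZ)), add(SSZ, Z))
  →2  mul(S(add(Z, mul(Z, SZ))), add(SSZ, Z))
  →3  add(add(SSZ, Z), mul(add(Z, mul(Z, SZ)), add(SSZ, Z)))
  →4  add(S(add(SZ, Z)), mul(add(Z, mul(Z, SZ)), add(SSZ, Z)))
  →5  S(add(add(SZ, Z), mul(add(Z, mul(Z, SZ)), add(SSZ, Z))))
  →6  S(add(S(add(Z, Z)), mul(add(Z, mul(Z, SZ)), add(SSZ, Z))))
  →7  S(S(add(add(Z, Z), mul(add(Z, mul(Z, SZ)), add(SSZ, Z)))))
  →8  S(S(add(Z, mul(add(Z, mul(Z, SZ)), add(SSZ, Z)))))
  →9  S(S(mul(add(Z, mul(Z, SZ)), add(SSZ, Z))))
  →10  S(S(mul(mul(Z, SZ), add(SSZ, Z))))
  →11  S(S(mul(Z, add(SSZ, Z))))
  →12  SSZ

Term B:
  start: add(add(mul(Z, SSZ), add(SSSZ, SZ)), mul(add(SSZ, Z), add(SSZ, SZ)))
  →1  add(add(Z, add(SSSZ, SZ)), mul(add(SSZ, Z), add(SSZ, SZ)))
  →2  add(add(SSSZ, SZ), mul(add(SSZ, Z), add(SSZ, SZ)))
  →3  add(S(add(SSZ, SZ)), mul(add(SSZ, Z), add(SSZ, SZ)))
  →4  S(add(add(SSZ, SZ), mul(add(SSZ, Z), add(SSZ, SZ))))
  →5  S(add(S(add(SZ, SZ)), mul(add(SSZ, Z), add(SSZ, SZ))))
  →6  S(S(add(add(SZ, SZ), mul(add(SSZ, Z), add(SSZ, SZ)))))
  →7  S(S(add(S(add(Z, SZ)), mul(add(SSZ, Z), add(SSZ, SZ)))))
  →8  S(S(S(add(add(Z, SZ), mul(add(SSZ, Z), add(SSZ, SZ))))))
  →9  S(S(S(add(SZ, mul(add(SSZ, Z), add(SSZ, SZ))))))
  →10  S(S(S(S(add(Z, mul(add(SSZ, Z), add(SSZ, SZ)))))))
  →11  S(S(S(S(mul(add(SSZ, Z), add(SSZ, SZ))))))
  →12  S(S(S(S(mul(S(add(SZ, Z)), add(SSZ, SZ))))))
  →13  S(S(S(S(add(add(SSZ, SZ), mul(add(SZ, Z), add(SSZ, SZ)))))))
  →14  S(S(S(S(add(S(add(SZ, SZ)), mul(add(SZ, Z), add(SSZ, SZ)))))))
  →15  S(S(S(S(S(add(add(SZ, SZ), mul(add(SZ, Z), add(SSZ, SZ))))))))
  →16  S(S(S(S(S(add(S(add(Z, SZ)), mul(add(SZ, Z), add(SSZ, SZ))))))))
  →17  S(S(S(S(S(S(add(add(Z, SZ), mul(add(SZ, Z), add(SSZ, SZ)))))))))
  →18  S(S(S(S(S(S(add(SZ, mul(add(SZ, Z), add(SSZ, SZ)))))))))
  →19  S(S(S(S(S(S(S(add(Z, mul(add(SZ, Z), add(SSZ, SZ))))))))))
  →20  S(S(S(S(S(S(S(mul(add(SZ, Z), add(SSZ, SZ)))))))))
  →21  S(S(S(S(S(S(S(mul(S(add(Z, Z)), add(SSZ, SZ)))))))))
  →22  S(S(S(S(S(S(S(add(add(SSZ, SZ), mul(add(Z, Z), add(SSZ, SZ))))))))))
  →23  S(S(S(S(S(S(S(add(S(add(SZ, SZ)), mul(add(Z, Z), add(SSZ, SZ))))))))))
  →24  S(S(S(S(S(S(S(S(add(add(SZ, SZ), mul(add(Z, Z), add(SSZ, SZ)))))))))))
  →25  S(S(S(S(S(S(S(S(add(S(add(Z, SZ)), mul(add(Z, Z), add(SSZ, SZ)))))))))))
  →26  S(S(S(S(S(S(S(S(S(add(add(Z, SZ), mul(add(Z, Z), add(SSZ, SZ))))))))))))
  →27  S(S(S(S(S(S(S(S(S(add(SZ, mul(add(Z, Z), add(SSZ, SZ))))))))))))
  →28  S(S(S(S(S(S(S(S(S(S(add(Z, mul(add(Z, Z), add(SSZ, SZ)))))))))))))
  →29  S(S(S(S(S(S(S(S(S(S(mul(add(Z, Z), add(SSZ, SZ))))))))))))
  →30  S(S(S(S(S(S(S(S(S(S(mul(Z, add(SSZ, SZ))))))))))))
  →31  S^10(Z)

Answer: DIFFERENT — A ⇓ SSZ, B ⇓ S^10(Z)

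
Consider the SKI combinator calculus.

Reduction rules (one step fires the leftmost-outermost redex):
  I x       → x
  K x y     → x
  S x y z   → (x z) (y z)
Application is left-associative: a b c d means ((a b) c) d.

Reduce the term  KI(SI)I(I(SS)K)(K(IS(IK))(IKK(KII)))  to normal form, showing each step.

Answer: normal form = S(SK)(K(SK))  (in 11 steps)

Working:
  start: KI(SI)I(I(SS)K)(K(IS(IK))(IKK(KII)))
  step 1: II(I(SS)K)(K(IS(IK))(IKK(KII)))
  step 2: I(I(SS)K)(K(IS(IK))(IKK(KII)))
  step 3: I(SS)K(K(IS(IK))(IKK(KII)))
  step 4: SSK(K(IS(IK))(IKK(KII)))
  step 5: S(K(IS(IK))(IKK(KII)))(K(K(IS(IK))(IKK(KII))))
  step 6: S(IS(IK))(K(K(IS(IK))(IKK(KII))))
  step 7: S(S(IK))(K(K(IS(IK))(IKK(KII))))
  step 8: S(SK)(K(K(IS(IK))(IKK(KII))))
  step 9: S(SK)(K(IS(IK)))
  step 10: S(SK)(K(S(IK)))
  step 11: S(SK)(K(SK))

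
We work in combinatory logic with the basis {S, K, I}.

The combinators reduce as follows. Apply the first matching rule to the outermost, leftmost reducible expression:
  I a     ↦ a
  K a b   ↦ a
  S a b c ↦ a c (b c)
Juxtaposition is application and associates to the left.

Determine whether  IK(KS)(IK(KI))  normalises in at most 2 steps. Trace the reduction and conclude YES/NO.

  start: IK(KS)(IK(KI))
  →1  K(KS)(IK(KI))
  →2  KS

Answer: YES — reaches normal form KS in 2 ≤ 2 steps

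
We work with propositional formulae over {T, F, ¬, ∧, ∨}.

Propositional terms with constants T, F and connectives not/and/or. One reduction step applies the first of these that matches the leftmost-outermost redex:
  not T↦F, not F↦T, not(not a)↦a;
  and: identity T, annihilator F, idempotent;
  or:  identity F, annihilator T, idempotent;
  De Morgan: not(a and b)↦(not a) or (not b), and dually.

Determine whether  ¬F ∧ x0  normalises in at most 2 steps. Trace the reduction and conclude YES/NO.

  start: ¬F ∧ x0
  [1] T ∧ x0
  [2] x0

Answer: YES — reaches normal form x0 in 2 ≤ 2 steps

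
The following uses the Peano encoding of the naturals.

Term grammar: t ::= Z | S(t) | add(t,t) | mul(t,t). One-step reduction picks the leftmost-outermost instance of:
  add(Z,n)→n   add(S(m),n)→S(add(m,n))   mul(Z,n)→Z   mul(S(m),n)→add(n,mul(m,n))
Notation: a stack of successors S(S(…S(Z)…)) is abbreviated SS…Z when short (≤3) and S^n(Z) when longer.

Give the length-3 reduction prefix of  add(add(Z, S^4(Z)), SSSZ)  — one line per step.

Answer: after 3 steps: S(S(add(SSZ, SSSZ)))

Reduction:
  start: add(add(Z, S^4(Z)), SSSZ)
  →1  add(S^4(Z), SSSZ)
  →2  S(add(SSSZ, SSSZ))
  →3  S(S(add(SSZ, SSSZ)))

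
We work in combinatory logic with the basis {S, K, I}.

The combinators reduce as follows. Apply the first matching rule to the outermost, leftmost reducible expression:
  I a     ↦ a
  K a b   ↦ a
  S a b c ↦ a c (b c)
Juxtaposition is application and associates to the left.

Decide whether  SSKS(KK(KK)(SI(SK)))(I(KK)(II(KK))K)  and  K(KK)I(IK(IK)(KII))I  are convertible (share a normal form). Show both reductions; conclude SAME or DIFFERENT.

Answer: DIFFERENT — A ⇓ S(KK)(SK(S(KK))), B ⇓ KI

Derivation:
Term A:
  start: SSKS(KK(KK)(SI(SK)))(I(KK)(II(KK))K)
  [1] SS(KS)(KK(KK)(SI(SK)))(I(KK)(II(KK))K)
  [2] S(KK(KK)(SI(SK)))(KS(KK(KK)(SI(SK))))(I(KK)(II(KK))K)
  [3] KK(KK)(SI(SK))(I(KK)(II(KK))K)(KS(KK(KK)(SI(SK)))(I(KK)(II(KK))K))
  [4] K(SI(SK))(I(KK)(II(KK))K)(KS(KK(KK)(SI(SK)))(I(KK)(II(KK))K))
  [5] SI(SK)(KS(KK(KK)(SI(SK)))(I(KK)(II(KK))K))
  [6] I(KS(KK(KK)(SI(SK)))(I(KK)(II(KK))K))(SK(KS(KK(KK)(SI(SK)))(I(KK)(II(KK))K)))
  [7] KS(KK(KK)(SI(SK)))(I(KK)(II(KK))K)(SK(KS(KK(KK)(SI(SK)))(I(KK)(II(KK))K)))
  [8] S(I(KK)(II(KK))K)(SK(KS(KK(KK)(SI(SK)))(I(KK)(II(KK))K)))
  [9] S(KK(II(KK))K)(SK(KS(KK(KK)(SI(SK)))(I(KK)(II(KK))K)))
  [10] S(KK)(SK(KS(KK(KK)(SI(SK)))(I(KK)(II(KK))K)))
  [11] S(KK)(SK(S(I(KK)(II(KK))K)))
  [12] S(KK)(SK(S(KK(II(KK))K)))
  [13] S(KK)(SK(S(KK)))

Term B:
  start: K(KK)I(IK(IK)(KII))I
  [1] KK(IK(IK)(KII))I
  [2] KI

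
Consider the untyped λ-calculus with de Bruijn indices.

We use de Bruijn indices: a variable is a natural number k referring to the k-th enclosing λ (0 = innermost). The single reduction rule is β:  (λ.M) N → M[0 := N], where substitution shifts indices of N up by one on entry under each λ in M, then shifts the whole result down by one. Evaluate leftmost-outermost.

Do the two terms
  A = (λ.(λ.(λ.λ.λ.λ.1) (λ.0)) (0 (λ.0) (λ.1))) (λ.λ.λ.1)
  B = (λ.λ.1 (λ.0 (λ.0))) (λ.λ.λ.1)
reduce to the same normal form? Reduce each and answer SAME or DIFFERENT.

Answer: SAME — A ⇓ λ.λ.λ.1, B ⇓ λ.λ.λ.1

Derivation:
Term A:
  start: (λ.(λ.(λ.λ.λ.λ.1) (λ.0)) (0 (λ.0) (λ.1))) (λ.λ.λ.1)
  step 1: (λ.(λ.λ.λ.λ.1) (λ.0)) ((λ.λ.λ.1) (λ.0) (λ.λ.λ.λ.1))
  step 2: (λ.λ.λ.λ.1) (λ.0)
  step 3: λ.λ.λ.1

Term B:
  start: (λ.λ.1 (λ.0 (λ.0))) (λ.λ.λ.1)
  step 1: λ.(λ.λ.λ.1) (λ.0 (λ.0))
  step 2: λ.λ.λ.1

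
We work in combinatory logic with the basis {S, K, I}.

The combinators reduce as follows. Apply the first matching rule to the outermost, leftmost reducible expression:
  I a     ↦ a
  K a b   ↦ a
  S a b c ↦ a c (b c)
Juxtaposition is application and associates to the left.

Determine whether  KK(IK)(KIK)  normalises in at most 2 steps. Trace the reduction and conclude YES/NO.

  start: KK(IK)(KIK)
  step 1: K(KIK)
  step 2: KI

Answer: YES — reaches normal form KI in 2 ≤ 2 steps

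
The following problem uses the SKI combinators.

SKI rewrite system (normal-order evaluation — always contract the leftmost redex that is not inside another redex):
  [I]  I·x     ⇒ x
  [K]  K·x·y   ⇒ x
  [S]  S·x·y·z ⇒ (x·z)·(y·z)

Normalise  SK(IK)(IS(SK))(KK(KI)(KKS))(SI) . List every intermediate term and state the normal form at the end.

  start: SK(IK)(IS(SK))(KK(KI)(KKS))(SI)
  →1  K(IS(SK))(IK(IS(SK)))(KK(KI)(KKS))(SI)
  →2  IS(SK)(KK(KI)(KKS))(SI)
  →3  S(SK)(KK(KI)(KKS))(SI)
  →4  SK(SI)(KK(KI)(KKS)(SI))
  →5  K(KK(KI)(KKS)(SI))(SI(KK(KI)(KKS)(SI)))
  →6  KK(KI)(KKS)(SI)
  →7  K(KKS)(SI)
  →8  KKS
  →9  K

Answer: normal form = K  (in 9 steps)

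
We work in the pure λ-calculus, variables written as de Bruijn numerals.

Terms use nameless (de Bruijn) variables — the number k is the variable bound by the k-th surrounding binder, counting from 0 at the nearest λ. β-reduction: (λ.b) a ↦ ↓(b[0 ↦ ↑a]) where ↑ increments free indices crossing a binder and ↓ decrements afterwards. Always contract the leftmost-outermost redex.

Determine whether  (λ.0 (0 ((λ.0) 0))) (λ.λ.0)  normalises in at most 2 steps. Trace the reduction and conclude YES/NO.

Answer: YES — reaches normal form λ.0 in 2 ≤ 2 steps

Working:
  start: (λ.0 (0 ((λ.0) 0))) (λ.λ.0)
  [1] (λ.λ.0) ((λ.λ.0) ((λ.0) (λ.λ.0)))
  [2] λ.0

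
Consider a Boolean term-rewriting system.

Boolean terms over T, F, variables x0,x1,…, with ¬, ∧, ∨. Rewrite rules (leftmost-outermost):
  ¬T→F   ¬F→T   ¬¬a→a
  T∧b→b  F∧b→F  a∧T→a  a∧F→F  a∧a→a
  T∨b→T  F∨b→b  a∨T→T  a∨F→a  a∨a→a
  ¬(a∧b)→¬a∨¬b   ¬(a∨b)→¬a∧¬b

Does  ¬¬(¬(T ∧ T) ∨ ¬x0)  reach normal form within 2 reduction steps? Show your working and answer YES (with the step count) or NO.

  start: ¬¬(¬(T ∧ T) ∨ ¬x0)
  step 1: ¬(T ∧ T) ∨ ¬x0
  step 2: (¬T ∨ ¬T) ∨ ¬x0

Answer: NO — after 2 steps the term is (¬T ∨ ¬T) ∨ ¬x0, not yet normal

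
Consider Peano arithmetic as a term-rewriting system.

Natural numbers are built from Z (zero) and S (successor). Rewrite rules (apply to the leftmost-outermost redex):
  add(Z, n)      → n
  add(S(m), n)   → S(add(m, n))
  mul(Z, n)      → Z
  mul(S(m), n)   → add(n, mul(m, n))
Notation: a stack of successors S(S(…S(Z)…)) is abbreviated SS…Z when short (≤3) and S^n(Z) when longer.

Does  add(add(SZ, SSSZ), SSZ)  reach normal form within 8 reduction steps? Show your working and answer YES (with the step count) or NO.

Answer: YES — reaches normal form S^6(Z) in 7 ≤ 8 steps

Derivation:
  start: add(add(SZ, SSSZ), SSZ)
  [1] add(S(add(Z, SSSZ)), SSZ)
  [2] S(add(add(Z, SSSZ), SSZ))
  [3] S(add(SSSZ, SSZ))
  [4] S(S(add(SSZ, SSZ)))
  [5] S(S(S(add(SZ, SSZ))))
  [6] S(S(S(S(add(Z, SSZ)))))
  [7] S^6(Z)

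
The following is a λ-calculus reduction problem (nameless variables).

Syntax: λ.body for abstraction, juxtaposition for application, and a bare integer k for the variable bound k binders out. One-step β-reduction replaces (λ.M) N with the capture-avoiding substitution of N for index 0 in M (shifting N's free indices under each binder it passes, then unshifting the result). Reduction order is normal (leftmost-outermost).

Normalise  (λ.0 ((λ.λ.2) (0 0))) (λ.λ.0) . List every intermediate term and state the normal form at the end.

  start: (λ.0 ((λ.λ.2) (0 0))) (λ.λ.0)
  →1  (λ.λ.0) ((λ.λ.λ.λ.0) ((λ.λ.0) (λ.λ.0)))
  →2  λ.0

Answer: normal form = λ.0  (in 2 steps)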